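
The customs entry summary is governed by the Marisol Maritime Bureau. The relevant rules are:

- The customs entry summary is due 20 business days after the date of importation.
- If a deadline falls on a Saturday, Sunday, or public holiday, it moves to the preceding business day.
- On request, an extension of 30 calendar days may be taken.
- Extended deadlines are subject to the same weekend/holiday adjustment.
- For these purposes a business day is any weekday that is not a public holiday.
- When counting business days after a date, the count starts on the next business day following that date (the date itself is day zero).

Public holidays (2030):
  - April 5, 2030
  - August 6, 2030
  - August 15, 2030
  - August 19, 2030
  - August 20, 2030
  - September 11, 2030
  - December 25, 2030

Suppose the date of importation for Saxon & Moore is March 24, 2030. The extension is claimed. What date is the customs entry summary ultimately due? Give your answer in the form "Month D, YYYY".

May 22, 2030

Starting the day after March 24, 2030 and counting 20 business days lands on April 22, 2030.
Since April 22, 2030 is a Monday and not a holiday, the date is unchanged.
Add the 30 calendar-day extension to April 22, 2030: May 22, 2030.
May 22, 2030 falls on a Wednesday, which is a business day, so no adjustment is needed.
Deadline: May 22, 2030.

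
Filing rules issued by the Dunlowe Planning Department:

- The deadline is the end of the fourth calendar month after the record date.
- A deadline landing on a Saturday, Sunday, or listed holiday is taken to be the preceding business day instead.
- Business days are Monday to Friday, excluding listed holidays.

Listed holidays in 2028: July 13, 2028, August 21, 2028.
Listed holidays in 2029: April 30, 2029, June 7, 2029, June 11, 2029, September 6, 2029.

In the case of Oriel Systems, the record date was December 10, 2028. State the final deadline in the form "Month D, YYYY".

The fourth month after December 10, 2028 is April 2029, whose last day is April 30, 2029.
April 30, 2029 is a listed holiday, so it moves to the preceding business day, April 27, 2029 (Friday).
The final due date is April 27, 2029.

April 27, 2029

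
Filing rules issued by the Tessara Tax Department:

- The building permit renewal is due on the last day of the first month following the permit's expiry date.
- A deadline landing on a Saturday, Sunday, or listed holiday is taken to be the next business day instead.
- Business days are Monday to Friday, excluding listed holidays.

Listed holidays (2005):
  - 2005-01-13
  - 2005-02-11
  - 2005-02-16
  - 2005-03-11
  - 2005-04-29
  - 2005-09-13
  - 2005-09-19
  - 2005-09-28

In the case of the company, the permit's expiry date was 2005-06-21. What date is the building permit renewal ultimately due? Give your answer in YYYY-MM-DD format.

2005-08-01

The first month after 2005-06-21 is July 2005, whose last day is 2005-07-31.
Because 2005-07-31 is a Sunday, the deadline becomes 2005-08-01 (Monday).
Deadline: 2005-08-01.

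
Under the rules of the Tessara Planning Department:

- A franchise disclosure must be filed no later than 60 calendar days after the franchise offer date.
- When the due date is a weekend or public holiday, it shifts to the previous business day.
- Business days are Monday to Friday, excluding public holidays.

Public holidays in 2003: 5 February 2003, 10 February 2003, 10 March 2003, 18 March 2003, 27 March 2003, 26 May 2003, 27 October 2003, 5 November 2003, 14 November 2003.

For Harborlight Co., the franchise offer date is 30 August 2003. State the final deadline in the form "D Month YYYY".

29 October 2003

60 calendar days after 30 August 2003 is 29 October 2003.
29 October 2003 falls on a Wednesday, which is a business day, so no adjustment is needed.
The final due date is 29 October 2003.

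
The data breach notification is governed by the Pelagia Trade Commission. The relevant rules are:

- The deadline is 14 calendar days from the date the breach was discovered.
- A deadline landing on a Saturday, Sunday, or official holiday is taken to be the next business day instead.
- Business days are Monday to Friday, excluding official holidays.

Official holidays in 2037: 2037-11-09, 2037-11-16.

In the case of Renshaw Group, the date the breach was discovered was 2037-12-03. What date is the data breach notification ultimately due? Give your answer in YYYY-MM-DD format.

From 2037-12-03, 14 calendar days later is 2037-12-17.
Since 2037-12-17 is a Thursday and not a holiday, the date is unchanged.
So the filing is due 2037-12-17.

2037-12-17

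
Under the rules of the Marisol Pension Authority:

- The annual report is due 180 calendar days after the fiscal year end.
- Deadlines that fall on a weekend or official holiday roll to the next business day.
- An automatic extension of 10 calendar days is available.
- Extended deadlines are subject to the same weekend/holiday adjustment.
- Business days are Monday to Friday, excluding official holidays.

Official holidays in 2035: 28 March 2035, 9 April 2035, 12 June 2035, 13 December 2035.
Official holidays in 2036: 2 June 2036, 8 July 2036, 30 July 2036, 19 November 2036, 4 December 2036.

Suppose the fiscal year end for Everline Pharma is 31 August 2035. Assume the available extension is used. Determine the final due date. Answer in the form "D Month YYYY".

Adding 180 calendar days to 31 August 2035 gives 27 February 2036.
Since 27 February 2036 is a Wednesday and not a holiday, the date is unchanged.
The 10-calendar-day extension moves the deadline from 27 February 2036 to 8 March 2036.
Because 8 March 2036 is a Saturday, the deadline becomes 10 March 2036 (Monday).
Deadline: 10 March 2036.

10 March 2036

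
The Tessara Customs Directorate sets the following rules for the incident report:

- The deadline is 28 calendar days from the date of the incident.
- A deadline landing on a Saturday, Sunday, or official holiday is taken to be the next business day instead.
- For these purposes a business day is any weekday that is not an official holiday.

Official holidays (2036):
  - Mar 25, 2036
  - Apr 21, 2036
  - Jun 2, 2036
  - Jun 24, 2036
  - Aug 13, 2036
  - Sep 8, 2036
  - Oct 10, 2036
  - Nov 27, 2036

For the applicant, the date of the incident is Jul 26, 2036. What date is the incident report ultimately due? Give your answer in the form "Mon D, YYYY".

Trigger date Jul 26, 2036 + 28 calendar days = Aug 23, 2036.
Aug 23, 2036 is a Saturday, so it moves to the next business day, Aug 25, 2036 (Monday).
Final deadline: Aug 25, 2036.

Aug 25, 2036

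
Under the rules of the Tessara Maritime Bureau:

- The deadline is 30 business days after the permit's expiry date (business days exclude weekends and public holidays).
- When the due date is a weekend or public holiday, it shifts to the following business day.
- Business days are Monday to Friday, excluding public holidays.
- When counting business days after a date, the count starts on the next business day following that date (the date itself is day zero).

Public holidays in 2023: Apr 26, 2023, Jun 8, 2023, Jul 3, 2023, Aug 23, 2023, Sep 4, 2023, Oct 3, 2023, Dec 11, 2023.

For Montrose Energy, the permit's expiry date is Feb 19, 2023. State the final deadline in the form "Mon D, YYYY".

Mar 31, 2023

Starting the day after Feb 19, 2023 and counting 30 business days lands on Mar 31, 2023.
Since Mar 31, 2023 is a Friday and not a holiday, the date is unchanged.
The final due date is Mar 31, 2023.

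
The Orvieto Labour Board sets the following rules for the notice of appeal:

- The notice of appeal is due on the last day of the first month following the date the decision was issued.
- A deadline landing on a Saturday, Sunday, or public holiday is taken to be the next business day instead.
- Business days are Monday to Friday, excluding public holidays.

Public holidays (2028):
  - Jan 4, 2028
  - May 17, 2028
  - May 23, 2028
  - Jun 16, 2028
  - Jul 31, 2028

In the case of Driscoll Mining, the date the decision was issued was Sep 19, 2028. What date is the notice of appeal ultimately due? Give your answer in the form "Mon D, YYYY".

1 month after Sep 19, 2028 is October 2028; that month ends on Oct 31, 2028.
Oct 31, 2028 is a Tuesday and not a listed holiday, so it stands.
The final due date is Oct 31, 2028.

Oct 31, 2028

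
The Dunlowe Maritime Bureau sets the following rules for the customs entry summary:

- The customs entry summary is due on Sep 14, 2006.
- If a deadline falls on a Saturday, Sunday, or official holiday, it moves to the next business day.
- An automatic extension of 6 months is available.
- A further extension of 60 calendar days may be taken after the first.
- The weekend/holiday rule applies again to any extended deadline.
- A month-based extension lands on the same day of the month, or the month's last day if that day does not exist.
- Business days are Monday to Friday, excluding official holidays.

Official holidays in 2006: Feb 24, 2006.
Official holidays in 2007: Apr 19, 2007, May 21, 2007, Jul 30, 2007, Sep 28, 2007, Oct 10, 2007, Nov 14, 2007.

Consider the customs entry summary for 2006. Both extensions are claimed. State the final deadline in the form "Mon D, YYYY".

The statutory due date is Sep 14, 2006.
Sep 14, 2006 is a Thursday and not a listed holiday, so it stands.
Applying the 6 months extension: 6 months after Sep 14, 2006 is Mar 14, 2007.
Mar 14, 2007 falls on a Wednesday, which is a business day, so no adjustment is needed.
Add the 60 calendar-day extension to Mar 14, 2007: May 13, 2007.
Because May 13, 2007 is a Sunday, the deadline becomes May 14, 2007 (Monday).
Final deadline: May 14, 2007.

May 14, 2007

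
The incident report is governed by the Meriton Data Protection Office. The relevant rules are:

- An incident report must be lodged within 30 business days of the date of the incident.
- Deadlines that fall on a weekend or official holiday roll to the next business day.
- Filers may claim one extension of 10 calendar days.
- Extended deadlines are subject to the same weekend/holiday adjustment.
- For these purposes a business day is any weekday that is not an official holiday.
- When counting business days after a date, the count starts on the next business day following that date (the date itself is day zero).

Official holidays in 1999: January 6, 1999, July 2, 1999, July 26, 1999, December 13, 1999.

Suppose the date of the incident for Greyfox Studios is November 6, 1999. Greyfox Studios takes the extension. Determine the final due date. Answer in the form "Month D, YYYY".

Counting 30 business days after November 6, 1999 (skipping weekends and listed holidays) reaches December 20, 1999.
December 20, 1999 is a Monday and not a listed holiday, so it stands.
Add the 10 calendar-day extension to December 20, 1999: December 30, 1999.
December 30, 1999 falls on a Thursday, which is a business day, so no adjustment is needed.
Deadline: December 30, 1999.

December 30, 1999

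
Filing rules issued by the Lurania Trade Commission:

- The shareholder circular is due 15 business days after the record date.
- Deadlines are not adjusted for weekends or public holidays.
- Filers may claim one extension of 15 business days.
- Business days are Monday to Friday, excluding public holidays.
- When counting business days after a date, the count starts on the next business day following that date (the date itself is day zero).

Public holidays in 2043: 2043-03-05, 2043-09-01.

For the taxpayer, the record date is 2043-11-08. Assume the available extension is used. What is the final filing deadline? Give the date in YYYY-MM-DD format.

Counting 15 business days after 2043-11-08 (skipping weekends and listed holidays) reaches 2043-11-27.
No adjustment is made for weekends or holidays, so 2043-11-27 stands.
Applying the 15-business-day extension: 15 business days after 2043-11-27 is 2043-12-18.
No adjustment is made for weekends or holidays, so 2043-12-18 stands.
The final due date is 2043-12-18.

2043-12-18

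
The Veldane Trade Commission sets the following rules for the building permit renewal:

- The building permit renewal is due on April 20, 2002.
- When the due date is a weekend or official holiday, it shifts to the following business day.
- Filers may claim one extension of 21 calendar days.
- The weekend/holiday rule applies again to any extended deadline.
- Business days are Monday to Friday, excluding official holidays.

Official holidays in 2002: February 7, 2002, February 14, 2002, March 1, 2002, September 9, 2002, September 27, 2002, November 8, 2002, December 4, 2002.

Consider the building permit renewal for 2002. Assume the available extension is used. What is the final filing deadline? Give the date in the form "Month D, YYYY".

The stated deadline is April 20, 2002.
April 20, 2002 is a Saturday; the next business day is April 22, 2002 (Monday).
The 21-calendar-day extension moves the deadline from April 22, 2002 to May 13, 2002.
May 13, 2002 falls on a Monday, which is a business day, so no adjustment is needed.
Final deadline: May 13, 2002.

May 13, 2002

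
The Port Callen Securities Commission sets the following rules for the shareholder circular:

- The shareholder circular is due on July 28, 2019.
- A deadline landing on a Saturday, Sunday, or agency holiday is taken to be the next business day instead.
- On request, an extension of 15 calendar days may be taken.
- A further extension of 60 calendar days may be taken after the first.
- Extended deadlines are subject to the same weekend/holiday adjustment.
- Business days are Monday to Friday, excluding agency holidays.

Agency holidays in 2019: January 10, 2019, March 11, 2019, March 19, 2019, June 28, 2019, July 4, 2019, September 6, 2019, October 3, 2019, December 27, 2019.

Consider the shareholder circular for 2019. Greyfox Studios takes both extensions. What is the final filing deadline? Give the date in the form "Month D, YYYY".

The stated deadline is July 28, 2019.
Because July 28, 2019 is a Sunday, the deadline becomes July 29, 2019 (Monday).
Add the 15 calendar-day extension to July 29, 2019: August 13, 2019.
August 13, 2019 is a Tuesday and not a listed holiday, so it stands.
Applying the 60-calendar-day extension: August 13, 2019 + 60 days = October 12, 2019.
October 12, 2019 falls on a Saturday. Rolling to the next business day gives October 14, 2019, a Monday.
The final due date is October 14, 2019.

October 14, 2019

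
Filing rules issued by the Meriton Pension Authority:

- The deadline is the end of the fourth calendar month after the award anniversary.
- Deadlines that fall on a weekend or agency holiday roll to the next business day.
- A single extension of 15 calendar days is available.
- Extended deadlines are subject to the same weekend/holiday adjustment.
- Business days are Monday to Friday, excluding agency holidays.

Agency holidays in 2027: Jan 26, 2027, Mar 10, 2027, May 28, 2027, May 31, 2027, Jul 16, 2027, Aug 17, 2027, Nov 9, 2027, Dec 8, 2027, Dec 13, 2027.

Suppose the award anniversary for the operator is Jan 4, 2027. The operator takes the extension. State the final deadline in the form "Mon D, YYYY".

Jun 16, 2027

The fourth month after Jan 4, 2027 is May 2027, whose last day is May 31, 2027.
May 31, 2027 is a listed holiday, so it moves to the next business day, Jun 1, 2027 (Tuesday).
The 15-calendar-day extension moves the deadline from Jun 1, 2027 to Jun 16, 2027.
Jun 16, 2027 is a Wednesday and not a listed holiday, so it stands.
Deadline: Jun 16, 2027.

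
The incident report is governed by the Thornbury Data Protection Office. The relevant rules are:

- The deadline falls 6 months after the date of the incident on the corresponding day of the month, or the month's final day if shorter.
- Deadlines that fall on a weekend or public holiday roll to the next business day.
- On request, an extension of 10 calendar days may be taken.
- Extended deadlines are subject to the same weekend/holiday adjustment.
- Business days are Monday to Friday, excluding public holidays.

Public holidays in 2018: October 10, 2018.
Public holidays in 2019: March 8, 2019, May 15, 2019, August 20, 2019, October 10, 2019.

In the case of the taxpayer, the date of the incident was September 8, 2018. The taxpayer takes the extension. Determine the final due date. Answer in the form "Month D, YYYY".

6 months after September 8, 2018, on the same day of the month, is March 8, 2019.
March 8, 2019 is a listed holiday, so it moves to the next business day, March 11, 2019 (Monday).
Applying the 10-calendar-day extension: March 11, 2019 + 10 days = March 21, 2019.
March 21, 2019 (Thursday) is already a business day.
Final deadline: March 21, 2019.

March 21, 2019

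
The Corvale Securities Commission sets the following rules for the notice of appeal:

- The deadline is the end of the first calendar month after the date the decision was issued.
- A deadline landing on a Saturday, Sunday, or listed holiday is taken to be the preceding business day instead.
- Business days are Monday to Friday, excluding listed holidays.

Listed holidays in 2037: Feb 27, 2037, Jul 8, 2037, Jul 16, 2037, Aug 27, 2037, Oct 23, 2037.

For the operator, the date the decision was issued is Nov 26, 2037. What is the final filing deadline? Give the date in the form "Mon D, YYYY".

Dec 31, 2037

1 month after Nov 26, 2037 is December 2037; that month ends on Dec 31, 2037.
Since Dec 31, 2037 is a Thursday and not a holiday, the date is unchanged.
The final due date is Dec 31, 2037.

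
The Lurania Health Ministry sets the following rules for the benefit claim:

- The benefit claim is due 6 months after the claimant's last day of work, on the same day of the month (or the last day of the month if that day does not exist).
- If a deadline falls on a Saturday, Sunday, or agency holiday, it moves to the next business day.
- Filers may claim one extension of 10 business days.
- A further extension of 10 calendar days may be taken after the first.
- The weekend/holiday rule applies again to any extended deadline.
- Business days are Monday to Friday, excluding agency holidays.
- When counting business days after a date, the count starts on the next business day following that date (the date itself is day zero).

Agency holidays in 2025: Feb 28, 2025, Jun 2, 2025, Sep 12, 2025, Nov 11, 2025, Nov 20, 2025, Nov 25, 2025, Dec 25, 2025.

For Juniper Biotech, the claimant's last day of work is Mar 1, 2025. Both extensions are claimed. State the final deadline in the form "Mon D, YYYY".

Moving 6 months forward from Mar 1, 2025 on the corresponding day gives Sep 1, 2025.
Sep 1, 2025 is a Monday and not a listed holiday, so it stands.
The 10-business-day extension runs from Sep 1, 2025 to Sep 16, 2025.
Sep 16, 2025 falls on a Tuesday, which is a business day, so no adjustment is needed.
Add the 10 calendar-day extension to Sep 16, 2025: Sep 26, 2025.
Since Sep 26, 2025 is a Friday and not a holiday, the date is unchanged.
Deadline: Sep 26, 2025.

Sep 26, 2025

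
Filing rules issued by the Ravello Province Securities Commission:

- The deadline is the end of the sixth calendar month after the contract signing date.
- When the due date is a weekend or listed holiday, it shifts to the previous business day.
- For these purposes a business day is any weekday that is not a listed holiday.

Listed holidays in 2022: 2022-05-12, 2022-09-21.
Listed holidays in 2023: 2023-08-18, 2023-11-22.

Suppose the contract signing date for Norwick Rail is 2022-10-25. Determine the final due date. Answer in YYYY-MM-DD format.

The sixth month after 2022-10-25 is April 2023, whose last day is 2023-04-30.
2023-04-30 is a Sunday; the preceding business day is 2023-04-28 (Friday).
The final due date is 2023-04-28.

2023-04-28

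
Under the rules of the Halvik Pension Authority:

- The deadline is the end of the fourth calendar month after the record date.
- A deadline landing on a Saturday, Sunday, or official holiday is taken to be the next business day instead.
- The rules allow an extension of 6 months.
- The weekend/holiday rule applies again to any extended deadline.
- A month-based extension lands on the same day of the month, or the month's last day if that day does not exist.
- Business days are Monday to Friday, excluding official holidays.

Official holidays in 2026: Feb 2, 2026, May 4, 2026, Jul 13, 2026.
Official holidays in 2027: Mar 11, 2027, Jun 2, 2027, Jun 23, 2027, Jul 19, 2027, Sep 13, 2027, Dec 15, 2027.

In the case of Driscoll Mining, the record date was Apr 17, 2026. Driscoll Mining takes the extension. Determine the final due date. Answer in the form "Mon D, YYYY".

Mar 1, 2027

4 months after Apr 17, 2026 falls in August 2026; the last day of that month is Aug 31, 2026.
Aug 31, 2026 is a Monday and not a listed holiday, so it stands.
Applying the 6 months extension: 6 months after Aug 31, 2026 is Feb 28, 2027 (day 31 does not exist in February, so the month's last day is used).
Feb 28, 2027 is a Sunday, so it moves to the next business day, Mar 1, 2027 (Monday).
Deadline: Mar 1, 2027.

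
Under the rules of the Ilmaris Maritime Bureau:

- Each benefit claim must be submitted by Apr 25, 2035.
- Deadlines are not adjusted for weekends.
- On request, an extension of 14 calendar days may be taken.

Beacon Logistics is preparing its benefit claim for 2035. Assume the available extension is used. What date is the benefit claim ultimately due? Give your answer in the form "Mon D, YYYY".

May 9, 2035

Start from the fixed due date, Apr 25, 2035.
Apr 25, 2035 is a Wednesday; no weekend or holiday adjustment applies.
Applying the 14-calendar-day extension: Apr 25, 2035 + 14 days = May 9, 2035.
May 9, 2035 falls on a Wednesday. The rules make no weekend/holiday allowance, so it remains May 9, 2035.
The final due date is May 9, 2035.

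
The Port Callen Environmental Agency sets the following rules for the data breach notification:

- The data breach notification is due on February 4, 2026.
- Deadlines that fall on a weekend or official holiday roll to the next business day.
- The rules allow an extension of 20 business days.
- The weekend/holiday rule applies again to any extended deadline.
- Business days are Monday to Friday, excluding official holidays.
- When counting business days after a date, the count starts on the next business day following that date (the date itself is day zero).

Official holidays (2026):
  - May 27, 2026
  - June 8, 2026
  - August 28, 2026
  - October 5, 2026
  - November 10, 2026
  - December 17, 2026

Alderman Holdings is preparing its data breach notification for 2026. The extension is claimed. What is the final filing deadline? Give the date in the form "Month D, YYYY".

March 4, 2026

Start from the fixed due date, February 4, 2026.
Since February 4, 2026 is a Wednesday and not a holiday, the date is unchanged.
The 20-business-day extension runs from February 4, 2026 to March 4, 2026.
March 4, 2026 falls on a Wednesday, which is a business day, so no adjustment is needed.
So the filing is due March 4, 2026.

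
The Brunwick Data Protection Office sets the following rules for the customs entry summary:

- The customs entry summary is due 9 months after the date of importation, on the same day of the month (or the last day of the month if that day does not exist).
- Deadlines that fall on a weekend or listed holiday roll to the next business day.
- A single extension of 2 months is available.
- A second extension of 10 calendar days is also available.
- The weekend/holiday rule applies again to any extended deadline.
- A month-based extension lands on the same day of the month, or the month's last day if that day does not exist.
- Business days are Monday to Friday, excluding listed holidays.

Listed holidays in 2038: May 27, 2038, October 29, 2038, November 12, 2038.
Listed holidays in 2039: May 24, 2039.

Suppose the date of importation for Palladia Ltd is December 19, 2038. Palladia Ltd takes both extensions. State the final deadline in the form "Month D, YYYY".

Moving 9 months forward from December 19, 2038 on the corresponding day gives September 19, 2039.
Since September 19, 2039 is a Monday and not a holiday, the date is unchanged.
The 2 months extension carries September 19, 2039 to November 19, 2039.
November 19, 2039 is a Saturday, so it moves to the next business day, November 21, 2039 (Monday).
Add the 10 calendar-day extension to November 21, 2039: December 1, 2039.
December 1, 2039 falls on a Thursday, which is a business day, so no adjustment is needed.
Final deadline: December 1, 2039.

December 1, 2039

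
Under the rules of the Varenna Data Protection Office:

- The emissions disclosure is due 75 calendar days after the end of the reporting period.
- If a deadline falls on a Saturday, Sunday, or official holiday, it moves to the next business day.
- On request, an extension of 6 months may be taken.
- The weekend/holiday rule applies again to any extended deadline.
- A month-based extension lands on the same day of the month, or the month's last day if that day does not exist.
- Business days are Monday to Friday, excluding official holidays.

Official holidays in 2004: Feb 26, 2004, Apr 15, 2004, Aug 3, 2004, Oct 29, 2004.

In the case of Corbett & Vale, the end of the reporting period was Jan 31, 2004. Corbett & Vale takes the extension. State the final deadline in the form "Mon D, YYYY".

Oct 18, 2004

75 calendar days after Jan 31, 2004 is Apr 15, 2004.
Apr 15, 2004 is a listed holiday; the next business day is Apr 16, 2004 (Friday).
Applying the 6 months extension: 6 months after Apr 16, 2004 is Oct 16, 2004.
Oct 16, 2004 is a Saturday; the next business day is Oct 18, 2004 (Monday).
Final deadline: Oct 18, 2004.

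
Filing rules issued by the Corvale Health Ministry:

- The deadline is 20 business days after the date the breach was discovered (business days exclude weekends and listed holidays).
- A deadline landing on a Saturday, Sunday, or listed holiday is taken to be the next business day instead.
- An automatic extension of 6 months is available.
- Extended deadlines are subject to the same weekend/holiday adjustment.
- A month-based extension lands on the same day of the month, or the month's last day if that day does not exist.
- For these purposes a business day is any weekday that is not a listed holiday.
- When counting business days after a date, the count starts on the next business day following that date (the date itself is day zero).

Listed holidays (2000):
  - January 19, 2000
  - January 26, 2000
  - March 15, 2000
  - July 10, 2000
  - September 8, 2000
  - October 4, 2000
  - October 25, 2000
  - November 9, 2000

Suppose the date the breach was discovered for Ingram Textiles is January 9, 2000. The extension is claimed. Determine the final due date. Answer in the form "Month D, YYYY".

August 8, 2000

Starting the day after January 9, 2000 and counting 20 business days lands on February 8, 2000.
Since February 8, 2000 is a Tuesday and not a holiday, the date is unchanged.
Applying the 6 months extension: 6 months after February 8, 2000 is August 8, 2000.
Since August 8, 2000 is a Tuesday and not a holiday, the date is unchanged.
Final deadline: August 8, 2000.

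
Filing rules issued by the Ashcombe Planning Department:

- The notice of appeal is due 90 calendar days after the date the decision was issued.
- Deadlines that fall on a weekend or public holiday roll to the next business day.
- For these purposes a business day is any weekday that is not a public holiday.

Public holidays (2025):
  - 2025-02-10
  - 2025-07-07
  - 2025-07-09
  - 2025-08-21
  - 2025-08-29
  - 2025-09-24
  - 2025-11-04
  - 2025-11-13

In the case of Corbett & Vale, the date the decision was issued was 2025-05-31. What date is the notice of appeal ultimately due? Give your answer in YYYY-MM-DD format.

2025-09-01

90 calendar days after 2025-05-31 is 2025-08-29.
2025-08-29 falls on a listed holiday. Rolling to the next business day gives 2025-09-01, a Monday.
The final due date is 2025-09-01.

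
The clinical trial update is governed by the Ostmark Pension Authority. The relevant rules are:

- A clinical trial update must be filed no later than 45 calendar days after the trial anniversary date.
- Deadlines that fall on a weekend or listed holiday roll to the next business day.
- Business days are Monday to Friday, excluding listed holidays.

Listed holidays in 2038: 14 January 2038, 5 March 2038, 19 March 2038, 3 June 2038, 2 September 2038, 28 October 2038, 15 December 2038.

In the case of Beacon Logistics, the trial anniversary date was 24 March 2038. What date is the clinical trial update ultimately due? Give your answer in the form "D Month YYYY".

10 May 2038

From 24 March 2038, 45 calendar days later is 8 May 2038.
8 May 2038 is a Saturday, so it moves to the next business day, 10 May 2038 (Monday).
Final deadline: 10 May 2038.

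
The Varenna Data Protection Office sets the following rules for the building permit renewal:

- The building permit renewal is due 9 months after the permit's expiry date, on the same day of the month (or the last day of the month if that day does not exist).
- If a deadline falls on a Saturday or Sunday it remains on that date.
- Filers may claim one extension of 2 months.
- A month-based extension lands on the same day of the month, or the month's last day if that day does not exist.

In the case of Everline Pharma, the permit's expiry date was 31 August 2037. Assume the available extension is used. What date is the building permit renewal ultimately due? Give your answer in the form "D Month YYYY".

31 July 2038

9 months after 31 August 2037, on the same day of the month, is 31 May 2038.
31 May 2038 is a Monday; no weekend or holiday adjustment applies.
Add 2 months to 31 May 2038: 31 July 2038.
No adjustment is made for weekends or holidays, so 31 July 2038 stands.
So the filing is due 31 July 2038.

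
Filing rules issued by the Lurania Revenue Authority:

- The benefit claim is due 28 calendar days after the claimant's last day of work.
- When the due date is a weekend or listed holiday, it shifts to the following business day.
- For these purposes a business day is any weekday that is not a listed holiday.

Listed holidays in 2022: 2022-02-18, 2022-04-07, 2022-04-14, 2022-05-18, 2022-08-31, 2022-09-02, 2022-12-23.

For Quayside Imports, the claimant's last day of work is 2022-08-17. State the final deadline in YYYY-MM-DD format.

2022-09-14

From 2022-08-17, 28 calendar days later is 2022-09-14.
2022-09-14 falls on a Wednesday, which is a business day, so no adjustment is needed.
Final deadline: 2022-09-14.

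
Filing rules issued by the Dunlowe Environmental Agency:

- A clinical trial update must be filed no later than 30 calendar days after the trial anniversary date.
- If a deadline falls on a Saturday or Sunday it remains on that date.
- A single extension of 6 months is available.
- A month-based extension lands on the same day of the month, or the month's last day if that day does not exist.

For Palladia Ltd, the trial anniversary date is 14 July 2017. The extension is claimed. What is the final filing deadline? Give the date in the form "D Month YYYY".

13 February 2018

From 14 July 2017, 30 calendar days later is 13 August 2017.
13 August 2017 is a Sunday; no weekend or holiday adjustment applies.
Applying the 6 months extension: 6 months after 13 August 2017 is 13 February 2018.
13 February 2018 falls on a Tuesday. The rules make no weekend/holiday allowance, so it remains 13 February 2018.
Deadline: 13 February 2018.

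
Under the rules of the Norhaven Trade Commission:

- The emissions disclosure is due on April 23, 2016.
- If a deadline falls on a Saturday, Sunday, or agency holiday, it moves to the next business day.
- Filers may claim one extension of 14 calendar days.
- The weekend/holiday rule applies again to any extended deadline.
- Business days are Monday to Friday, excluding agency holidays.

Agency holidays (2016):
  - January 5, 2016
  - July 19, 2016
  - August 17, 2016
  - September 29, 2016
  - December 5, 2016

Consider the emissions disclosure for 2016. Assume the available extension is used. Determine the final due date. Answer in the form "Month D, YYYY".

May 9, 2016

Start from the fixed due date, April 23, 2016.
April 23, 2016 is a Saturday; the next business day is April 25, 2016 (Monday).
With the 14-day extension, April 25, 2016 becomes May 9, 2016.
May 9, 2016 is a Monday and not a listed holiday, so it stands.
The final due date is May 9, 2016.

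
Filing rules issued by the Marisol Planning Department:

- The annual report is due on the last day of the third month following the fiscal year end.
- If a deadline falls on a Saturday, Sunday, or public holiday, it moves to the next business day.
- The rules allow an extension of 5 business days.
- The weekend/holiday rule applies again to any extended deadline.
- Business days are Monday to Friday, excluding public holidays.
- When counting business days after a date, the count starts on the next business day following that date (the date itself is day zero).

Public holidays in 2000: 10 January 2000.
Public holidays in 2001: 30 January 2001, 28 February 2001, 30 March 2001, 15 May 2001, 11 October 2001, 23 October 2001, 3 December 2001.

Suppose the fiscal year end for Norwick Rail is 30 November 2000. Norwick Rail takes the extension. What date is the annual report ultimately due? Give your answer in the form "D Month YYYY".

8 March 2001

The third month after 30 November 2000 is February 2001, whose last day is 28 February 2001.
28 February 2001 is a listed holiday, so it moves to the next business day, 1 March 2001 (Thursday).
The 5-business-day extension runs from 1 March 2001 to 8 March 2001.
8 March 2001 is a Thursday and not a listed holiday, so it stands.
Deadline: 8 March 2001.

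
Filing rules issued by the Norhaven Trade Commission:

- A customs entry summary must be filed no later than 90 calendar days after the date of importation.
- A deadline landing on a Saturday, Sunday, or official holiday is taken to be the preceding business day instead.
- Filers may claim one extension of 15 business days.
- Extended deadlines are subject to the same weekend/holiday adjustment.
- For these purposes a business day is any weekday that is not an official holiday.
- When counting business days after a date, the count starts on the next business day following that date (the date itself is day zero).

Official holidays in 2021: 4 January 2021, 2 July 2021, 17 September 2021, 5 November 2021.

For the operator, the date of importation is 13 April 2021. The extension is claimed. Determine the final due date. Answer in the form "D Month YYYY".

2 August 2021

Trigger date 13 April 2021 + 90 calendar days = 12 July 2021.
12 July 2021 falls on a Monday, which is a business day, so no adjustment is needed.
The 15-business-day extension runs from 12 July 2021 to 2 August 2021.
2 August 2021 is a Monday and not a listed holiday, so it stands.
Final deadline: 2 August 2021.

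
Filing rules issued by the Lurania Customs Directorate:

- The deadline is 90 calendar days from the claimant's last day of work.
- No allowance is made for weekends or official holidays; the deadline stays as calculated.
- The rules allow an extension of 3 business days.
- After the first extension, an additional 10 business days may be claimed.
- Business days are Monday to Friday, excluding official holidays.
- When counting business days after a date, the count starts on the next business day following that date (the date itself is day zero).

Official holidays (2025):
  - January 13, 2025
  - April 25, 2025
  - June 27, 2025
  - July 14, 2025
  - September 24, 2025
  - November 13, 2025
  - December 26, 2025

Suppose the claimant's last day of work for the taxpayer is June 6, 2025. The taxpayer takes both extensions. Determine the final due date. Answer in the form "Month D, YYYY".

Adding 90 calendar days to June 6, 2025 gives September 4, 2025.
September 4, 2025 is a Thursday; no weekend or holiday adjustment applies.
Applying the 3-business-day extension: 3 business days after September 4, 2025 is September 9, 2025.
September 9, 2025 falls on a Tuesday. The rules make no weekend/holiday allowance, so it remains September 9, 2025.
Counting 10 further business days from September 9, 2025 reaches September 23, 2025.
September 23, 2025 falls on a Tuesday. The rules make no weekend/holiday allowance, so it remains September 23, 2025.
Final deadline: September 23, 2025.

September 23, 2025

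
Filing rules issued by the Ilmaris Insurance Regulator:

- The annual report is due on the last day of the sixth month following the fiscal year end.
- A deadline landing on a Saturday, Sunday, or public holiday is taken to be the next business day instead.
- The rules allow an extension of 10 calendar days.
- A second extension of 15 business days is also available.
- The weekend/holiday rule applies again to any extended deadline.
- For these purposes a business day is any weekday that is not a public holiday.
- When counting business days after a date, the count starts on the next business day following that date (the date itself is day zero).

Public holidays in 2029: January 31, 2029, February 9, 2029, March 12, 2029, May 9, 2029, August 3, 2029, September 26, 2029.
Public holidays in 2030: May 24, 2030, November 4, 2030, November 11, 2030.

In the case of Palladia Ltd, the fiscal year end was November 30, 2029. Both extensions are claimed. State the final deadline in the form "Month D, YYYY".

July 1, 2030

6 months after November 30, 2029 is May 2030; that month ends on May 31, 2030.
Since May 31, 2030 is a Friday and not a holiday, the date is unchanged.
With the 10-day extension, May 31, 2030 becomes June 10, 2030.
June 10, 2030 (Monday) is already a business day.
The 15-business-day extension runs from June 10, 2030 to July 1, 2030.
July 1, 2030 falls on a Monday, which is a business day, so no adjustment is needed.
So the filing is due July 1, 2030.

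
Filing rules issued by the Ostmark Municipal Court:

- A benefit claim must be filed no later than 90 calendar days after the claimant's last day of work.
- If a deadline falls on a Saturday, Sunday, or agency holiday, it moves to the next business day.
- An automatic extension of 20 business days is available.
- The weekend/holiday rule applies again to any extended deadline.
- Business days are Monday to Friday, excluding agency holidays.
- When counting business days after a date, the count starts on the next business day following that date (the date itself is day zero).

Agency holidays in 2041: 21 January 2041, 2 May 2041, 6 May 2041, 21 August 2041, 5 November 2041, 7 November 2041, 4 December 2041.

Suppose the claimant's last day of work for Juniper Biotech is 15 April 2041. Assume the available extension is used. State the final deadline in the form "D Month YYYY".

12 August 2041

90 calendar days after 15 April 2041 is 14 July 2041.
14 July 2041 falls on a Sunday. Rolling to the next business day gives 15 July 2041, a Monday.
Applying the 20-business-day extension: 20 business days after 15 July 2041 is 12 August 2041.
12 August 2041 falls on a Monday, which is a business day, so no adjustment is needed.
Final deadline: 12 August 2041.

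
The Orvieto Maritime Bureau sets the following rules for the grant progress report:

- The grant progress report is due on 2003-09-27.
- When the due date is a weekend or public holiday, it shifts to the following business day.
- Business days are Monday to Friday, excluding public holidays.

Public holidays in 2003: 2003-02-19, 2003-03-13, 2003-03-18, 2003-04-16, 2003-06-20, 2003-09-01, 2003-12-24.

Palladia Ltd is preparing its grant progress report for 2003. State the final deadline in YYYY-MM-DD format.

Start from the fixed due date, 2003-09-27.
Because 2003-09-27 is a Saturday, the deadline becomes 2003-09-29 (Monday).
Deadline: 2003-09-29.

2003-09-29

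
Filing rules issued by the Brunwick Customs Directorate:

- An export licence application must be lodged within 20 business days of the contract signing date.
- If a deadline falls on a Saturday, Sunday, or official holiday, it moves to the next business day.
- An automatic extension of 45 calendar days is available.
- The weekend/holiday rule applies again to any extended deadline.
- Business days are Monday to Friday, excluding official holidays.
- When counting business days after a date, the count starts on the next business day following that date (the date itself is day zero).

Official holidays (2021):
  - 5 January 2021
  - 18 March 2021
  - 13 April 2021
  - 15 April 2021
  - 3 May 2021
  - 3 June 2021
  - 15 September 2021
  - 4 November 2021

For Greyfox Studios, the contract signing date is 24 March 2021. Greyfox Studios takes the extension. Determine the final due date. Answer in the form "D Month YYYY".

7 June 2021

20 business days after 24 March 2021, excluding weekends and holidays, is 23 April 2021.
Since 23 April 2021 is a Friday and not a holiday, the date is unchanged.
The 45-calendar-day extension moves the deadline from 23 April 2021 to 7 June 2021.
Since 7 June 2021 is a Monday and not a holiday, the date is unchanged.
The final due date is 7 June 2021.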